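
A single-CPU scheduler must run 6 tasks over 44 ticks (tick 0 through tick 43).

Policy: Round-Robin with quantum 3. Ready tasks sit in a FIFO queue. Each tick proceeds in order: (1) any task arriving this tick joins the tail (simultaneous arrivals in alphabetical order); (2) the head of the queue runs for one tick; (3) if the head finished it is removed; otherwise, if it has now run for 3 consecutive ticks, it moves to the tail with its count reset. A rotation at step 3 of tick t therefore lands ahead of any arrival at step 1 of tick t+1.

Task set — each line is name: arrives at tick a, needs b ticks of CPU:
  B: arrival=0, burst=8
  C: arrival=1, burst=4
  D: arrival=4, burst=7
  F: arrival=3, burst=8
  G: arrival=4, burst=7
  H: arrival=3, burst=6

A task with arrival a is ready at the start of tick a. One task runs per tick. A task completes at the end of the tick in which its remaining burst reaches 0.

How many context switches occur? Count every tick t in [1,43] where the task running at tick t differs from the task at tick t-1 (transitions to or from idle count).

t=0: queue=[B] q_used=0 → run B
t=1: queue=[B,C] q_used=1 → run B
t=2: queue=[B,C] q_used=2 → run B
t=3: queue=[C,B,F,H] q_used=0 → run C
t=4: queue=[C,B,F,H,D,G] q_used=1 → run C
t=5: queue=[C,B,F,H,D,G] q_used=2 → run C
t=6: queue=[B,F,H,D,G,C] q_used=0 → run B
t=7: queue=[B,F,H,D,G,C] q_used=1 → run B
t=8: queue=[B,F,H,D,G,C] q_used=2 → run B
t=9: queue=[F,H,D,G,C,B] q_used=0 → run F
t=10: queue=[F,H,D,G,C,B] q_used=1 → run F
t=11: queue=[F,H,D,G,C,B] q_used=2 → run F
t=12: queue=[H,D,G,C,B,F] q_used=0 → run H
t=13: queue=[H,D,G,C,B,F] q_used=1 → run H
t=14: queue=[H,D,G,C,B,F] q_used=2 → run H
t=15: queue=[D,G,C,B,F,H] q_used=0 → run D
t=16: queue=[D,G,C,B,F,H] q_used=1 → run D
t=17: queue=[D,G,C,B,F,H] q_used=2 → run D
t=18: queue=[G,C,B,F,H,D] q_used=0 → run G
t=19: queue=[G,C,B,F,H,D] q_used=1 → run G
t=20: queue=[G,C,B,F,H,D] q_used=2 → run G
t=21: queue=[C,B,F,H,D,G] q_used=0 → run C
t=22: queue=[B,F,H,D,G] q_used=0 → run B
t=23: queue=[B,F,H,D,G] q_used=1 → run B
t=24: queue=[F,H,D,G] q_used=0 → run F
t=25: queue=[F,H,D,G] q_used=1 → run F
t=26: queue=[F,H,D,G] q_used=2 → run F
t=27: queue=[H,D,G,F] q_used=0 → run H
t=28: queue=[H,D,G,F] q_used=1 → run H
t=29: queue=[H,D,G,F] q_used=2 → run H
t=30: queue=[D,G,F] q_used=0 → run D
t=31: queue=[D,G,F] q_used=1 → run D
t=32: queue=[D,G,F] q_used=2 → run D
t=33: queue=[G,F,D] q_used=0 → run G
t=34: queue=[G,F,D] q_used=1 → run G
t=35: queue=[G,F,D] q_used=2 → run G
t=36: queue=[F,D,G] q_used=0 → run F
t=37: queue=[F,D,G] q_used=1 → run F
t=38: queue=[D,G] q_used=0 → run D
t=39: queue=[G] q_used=0 → run G
t=40: (idle)
t=41: (idle)
t=42: (idle)
t=43: (idle)

context switches = 16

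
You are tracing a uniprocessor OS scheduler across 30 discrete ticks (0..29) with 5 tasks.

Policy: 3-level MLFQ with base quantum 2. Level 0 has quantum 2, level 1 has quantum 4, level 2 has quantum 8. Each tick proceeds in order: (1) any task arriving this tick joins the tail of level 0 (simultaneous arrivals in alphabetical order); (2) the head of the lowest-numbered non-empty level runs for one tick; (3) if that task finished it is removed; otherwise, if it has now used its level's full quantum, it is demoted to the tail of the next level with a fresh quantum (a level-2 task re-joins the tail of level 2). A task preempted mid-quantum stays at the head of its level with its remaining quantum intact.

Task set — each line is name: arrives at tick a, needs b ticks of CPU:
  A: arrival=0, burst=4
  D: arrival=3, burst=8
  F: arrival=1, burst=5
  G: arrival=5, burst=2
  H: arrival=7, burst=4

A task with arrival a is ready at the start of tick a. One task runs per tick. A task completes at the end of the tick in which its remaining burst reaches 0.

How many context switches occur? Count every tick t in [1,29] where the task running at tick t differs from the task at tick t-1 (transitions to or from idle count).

t=0: L0/L1/L2 = A/-/- → run A
t=1: L0/L1/L2 = AF/-/- → run A
t=2: L0/L1/L2 = F/A/- → run F
t=3: L0/L1/L2 = FD/A/- → run F
t=4: L0/L1/L2 = D/AF/- → run D
t=5: L0/L1/L2 = DG/AF/- → run D
t=6: L0/L1/L2 = G/AFD/- → run G
t=7: L0/L1/L2 = GH/AFD/- → run G
t=8: L0/L1/L2 = H/AFD/- → run H
t=9: L0/L1/L2 = H/AFD/- → run H
t=10: L0/L1/L2 = -/AFDH/- → run A
t=11: L0/L1/L2 = -/AFDH/- → run A
t=12: L0/L1/L2 = -/FDH/- → run F
t=13: L0/L1/L2 = -/FDH/- → run F
t=14: L0/L1/L2 = -/FDH/- → run F
t=15: L0/L1/L2 = -/DH/- → run D
t=16: L0/L1/L2 = -/DH/- → run D
t=17: L0/L1/L2 = -/DH/- → run D
t=18: L0/L1/L2 = -/DH/- → run D
t=19: L0/L1/L2 = -/H/D → run H
t=20: L0/L1/L2 = -/H/D → run H
t=21: L0/L1/L2 = -/-/D → run D
t=22: L0/L1/L2 = -/-/D → run D
t=23: (idle)
t=24: (idle)
t=25: (idle)
t=26: (idle)
t=27: (idle)
t=28: (idle)
t=29: (idle)

context switches = 10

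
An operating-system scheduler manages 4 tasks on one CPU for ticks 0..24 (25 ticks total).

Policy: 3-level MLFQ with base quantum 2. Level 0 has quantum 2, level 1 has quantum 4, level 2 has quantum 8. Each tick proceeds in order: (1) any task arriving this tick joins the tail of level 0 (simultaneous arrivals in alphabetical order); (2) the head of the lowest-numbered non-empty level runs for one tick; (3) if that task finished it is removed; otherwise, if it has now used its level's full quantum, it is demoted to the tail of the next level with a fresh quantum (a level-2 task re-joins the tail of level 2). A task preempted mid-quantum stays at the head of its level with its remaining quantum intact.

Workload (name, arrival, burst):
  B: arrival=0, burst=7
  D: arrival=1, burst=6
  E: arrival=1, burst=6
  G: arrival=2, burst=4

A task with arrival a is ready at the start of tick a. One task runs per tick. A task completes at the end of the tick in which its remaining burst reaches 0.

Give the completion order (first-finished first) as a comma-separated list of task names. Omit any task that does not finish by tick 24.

t=0: L0/L1/L2 = B/-/- → run B
t=1: L0/L1/L2 = BDE/-/- → run B
t=2: L0/L1/L2 = DEG/B/- → run D
t=3: L0/L1/L2 = DEG/B/- → run D
t=4: L0/L1/L2 = EG/BD/- → run E
t=5: L0/L1/L2 = EG/BD/- → run E
t=6: L0/L1/L2 = G/BDE/- → run G
t=7: L0/L1/L2 = G/BDE/- → run G
t=8: L0/L1/L2 = -/BDEG/- → run B
t=9: L0/L1/L2 = -/BDEG/- → run B
t=10: L0/L1/L2 = -/BDEG/- → run B
t=11: L0/L1/L2 = -/BDEG/- → run B
t=12: L0/L1/L2 = -/DEG/B → run D
t=13: L0/L1/L2 = -/DEG/B → run D
t=14: L0/L1/L2 = -/DEG/B → run D
t=15: L0/L1/L2 = -/DEG/B → run D
t=16: L0/L1/L2 = -/EG/B → run E
t=17: L0/L1/L2 = -/EG/B → run E
t=18: L0/L1/L2 = -/EG/B → run E
t=19: L0/L1/L2 = -/EG/B → run E
t=20: L0/L1/L2 = -/G/B → run G
t=21: L0/L1/L2 = -/G/B → run G
t=22: L0/L1/L2 = -/-/B → run B
t=23: (idle)
t=24: (idle)

completion order = D, E, G, B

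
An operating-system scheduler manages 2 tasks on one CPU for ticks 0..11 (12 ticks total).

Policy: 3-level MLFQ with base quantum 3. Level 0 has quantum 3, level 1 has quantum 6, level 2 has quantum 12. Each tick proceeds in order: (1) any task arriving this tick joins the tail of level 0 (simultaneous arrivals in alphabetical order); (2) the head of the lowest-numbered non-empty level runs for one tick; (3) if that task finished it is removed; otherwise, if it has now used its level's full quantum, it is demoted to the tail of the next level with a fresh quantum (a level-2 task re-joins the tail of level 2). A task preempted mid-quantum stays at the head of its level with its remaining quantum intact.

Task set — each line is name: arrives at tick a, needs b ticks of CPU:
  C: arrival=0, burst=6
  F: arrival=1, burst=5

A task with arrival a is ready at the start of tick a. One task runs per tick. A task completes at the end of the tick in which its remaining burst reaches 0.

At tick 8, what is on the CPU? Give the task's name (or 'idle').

t=0: L0/L1/L2 = C/-/- → run C
t=1: L0/L1/L2 = CF/-/- → run C
t=2: L0/L1/L2 = CF/-/- → run C
t=3: L0/L1/L2 = F/C/- → run F
t=4: L0/L1/L2 = F/C/- → run F
t=5: L0/L1/L2 = F/C/- → run F
t=6: L0/L1/L2 = -/CF/- → run C
t=7: L0/L1/L2 = -/CF/- → run C
t=8: L0/L1/L2 = -/CF/- → run C
t=9: L0/L1/L2 = -/F/- → run F
t=10: L0/L1/L2 = -/F/- → run F
t=11: (idle)

running at tick 8 = C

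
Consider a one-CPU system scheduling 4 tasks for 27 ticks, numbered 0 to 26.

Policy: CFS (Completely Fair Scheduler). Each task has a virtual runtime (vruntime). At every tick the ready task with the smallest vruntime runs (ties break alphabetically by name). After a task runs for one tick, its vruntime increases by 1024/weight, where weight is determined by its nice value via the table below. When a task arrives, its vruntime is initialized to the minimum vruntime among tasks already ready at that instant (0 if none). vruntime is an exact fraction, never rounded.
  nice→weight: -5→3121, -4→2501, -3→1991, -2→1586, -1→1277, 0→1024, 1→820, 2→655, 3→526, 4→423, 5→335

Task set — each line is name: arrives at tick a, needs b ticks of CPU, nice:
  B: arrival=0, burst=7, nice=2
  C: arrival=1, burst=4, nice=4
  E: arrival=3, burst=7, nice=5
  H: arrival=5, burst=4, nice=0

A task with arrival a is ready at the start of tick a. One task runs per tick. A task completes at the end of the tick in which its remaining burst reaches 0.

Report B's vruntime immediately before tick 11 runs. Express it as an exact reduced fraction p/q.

t=0: vr[B=0] → run B
t=1: vr[B=1024/655 C=1024/655] → run B
t=2: vr[B=2048/655 C=1024/655] → run C
t=3: vr[B=2048/655 C=1103872/277065 E=2048/655] → run B
t=4: vr[B=3072/655 C=1103872/277065 E=2048/655] → run E
t=5: vr[B=3072/655 C=1103872/277065 E=54272/8777 H=1103872/277065] → run C
t=6: vr[B=3072/655 C=1774592/277065 E=54272/8777 H=1103872/277065] → run H
t=7: vr[B=3072/655 C=1774592/277065 E=54272/8777 H=1380937/277065] → run B
t=8: vr[B=4096/655 C=1774592/277065 E=54272/8777 H=1380937/277065] → run H
t=9: vr[B=4096/655 C=1774592/277065 E=54272/8777 H=1658002/277065] → run H
t=10: vr[B=4096/655 C=1774592/277065 E=54272/8777 H=1935067/277065] → run E
t=11: vr[B=4096/655 C=1774592/277065 E=405504/43885 H=1935067/277065] → run B
t=12: vr[B=1024/131 C=1774592/277065 E=405504/43885 H=1935067/277065] → run C
t=13: vr[B=1024/131 C=815104/92355 E=405504/43885 H=1935067/277065] → run H
t=14: vr[B=1024/131 C=815104/92355 E=405504/43885] → run B
t=15: vr[B=6144/655 C=815104/92355 E=405504/43885] → run C
t=16: vr[B=6144/655 E=405504/43885] → run E
t=17: vr[B=6144/655 E=539648/43885] → run B
t=18: vr[E=539648/43885] → run E
t=19: vr[E=673792/43885] → run E
t=20: vr[E=807936/43885] → run E
t=21: vr[E=188416/8777] → run E
t=22: (idle)
t=23: (idle)
t=24: (idle)
t=25: (idle)
t=26: (idle)

vruntime(B, start of tick 11) = 4096/655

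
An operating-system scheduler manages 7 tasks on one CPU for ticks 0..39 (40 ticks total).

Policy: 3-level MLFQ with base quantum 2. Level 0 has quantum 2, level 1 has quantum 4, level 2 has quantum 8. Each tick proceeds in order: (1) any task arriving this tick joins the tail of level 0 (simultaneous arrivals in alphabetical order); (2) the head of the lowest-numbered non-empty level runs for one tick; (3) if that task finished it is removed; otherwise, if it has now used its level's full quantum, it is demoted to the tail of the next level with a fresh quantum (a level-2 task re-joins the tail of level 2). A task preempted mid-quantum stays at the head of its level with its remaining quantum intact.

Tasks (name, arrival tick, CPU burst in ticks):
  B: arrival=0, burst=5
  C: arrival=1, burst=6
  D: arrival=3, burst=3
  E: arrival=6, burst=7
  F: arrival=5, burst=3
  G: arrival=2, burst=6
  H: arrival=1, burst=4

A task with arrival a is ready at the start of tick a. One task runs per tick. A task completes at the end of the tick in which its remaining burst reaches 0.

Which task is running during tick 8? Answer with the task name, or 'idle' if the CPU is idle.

t=0: L0/L1/L2 = B/-/- → run B
t=1: L0/L1/L2 = BCH/-/- → run B
t=2: L0/L1/L2 = CHG/B/- → run C
t=3: L0/L1/L2 = CHGD/B/- → run C
t=4: L0/L1/L2 = HGD/BC/- → run H
t=5: L0/L1/L2 = HGDF/BC/- → run H
t=6: L0/L1/L2 = GDFE/BCH/- → run G
t=7: L0/L1/L2 = GDFE/BCH/- → run G
t=8: L0/L1/L2 = DFE/BCHG/- → run D
t=9: L0/L1/L2 = DFE/BCHG/- → run D
t=10: L0/L1/L2 = FE/BCHGD/- → run F
t=11: L0/L1/L2 = FE/BCHGD/- → run F
t=12: L0/L1/L2 = E/BCHGDF/- → run E
t=13: L0/L1/L2 = E/BCHGDF/- → run E
t=14: L0/L1/L2 = -/BCHGDFE/- → run B
t=15: L0/L1/L2 = -/BCHGDFE/- → run B
t=16: L0/L1/L2 = -/BCHGDFE/- → run B
t=17: L0/L1/L2 = -/CHGDFE/- → run C
t=18: L0/L1/L2 = -/CHGDFE/- → run C
t=19: L0/L1/L2 = -/CHGDFE/- → run C
t=20: L0/L1/L2 = -/CHGDFE/- → run C
t=21: L0/L1/L2 = -/HGDFE/- → run H
t=22: L0/L1/L2 = -/HGDFE/- → run H
t=23: L0/L1/L2 = -/GDFE/- → run G
t=24: L0/L1/L2 = -/GDFE/- → run G
t=25: L0/L1/L2 = -/GDFE/- → run G
t=26: L0/L1/L2 = -/GDFE/- → run G
t=27: L0/L1/L2 = -/DFE/- → run D
t=28: L0/L1/L2 = -/FE/- → run F
t=29: L0/L1/L2 = -/E/- → run E
t=30: L0/L1/L2 = -/E/- → run E
t=31: L0/L1/L2 = -/E/- → run E
t=32: L0/L1/L2 = -/E/- → run E
t=33: L0/L1/L2 = -/-/E → run E
t=34: (idle)
t=35: (idle)
t=36: (idle)
t=37: (idle)
t=38: (idle)
t=39: (idle)

running at tick 8 = D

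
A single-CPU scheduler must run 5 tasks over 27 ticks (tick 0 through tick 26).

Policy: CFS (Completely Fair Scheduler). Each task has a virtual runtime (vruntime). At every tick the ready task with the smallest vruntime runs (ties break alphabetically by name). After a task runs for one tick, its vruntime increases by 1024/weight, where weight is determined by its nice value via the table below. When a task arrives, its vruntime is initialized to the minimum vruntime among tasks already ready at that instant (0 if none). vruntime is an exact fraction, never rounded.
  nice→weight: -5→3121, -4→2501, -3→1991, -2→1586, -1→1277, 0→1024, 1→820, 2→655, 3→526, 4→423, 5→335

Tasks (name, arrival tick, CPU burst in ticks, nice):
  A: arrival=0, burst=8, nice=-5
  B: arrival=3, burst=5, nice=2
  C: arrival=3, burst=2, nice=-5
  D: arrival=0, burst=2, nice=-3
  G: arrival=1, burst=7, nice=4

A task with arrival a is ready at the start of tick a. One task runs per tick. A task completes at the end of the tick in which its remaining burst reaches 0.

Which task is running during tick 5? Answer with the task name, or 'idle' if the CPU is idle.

t=0: vr[A=0 D=0] → run A
t=1: vr[A=1024/3121 D=0 G=0] → run D
t=2: vr[A=1024/3121 D=1024/1991 G=0] → run G
t=3: vr[A=1024/3121 B=1024/3121 C=1024/3121 D=1024/1991 G=1024/423] → run A
t=4: vr[A=2048/3121 B=1024/3121 C=1024/3121 D=1024/1991 G=1024/423] → run B
t=5: vr[A=2048/3121 B=3866624/2044255 C=1024/3121 D=1024/1991 G=1024/423] → run C
t=6: vr[A=2048/3121 B=3866624/2044255 C=2048/3121 D=1024/1991 G=1024/423] → run D
t=7: vr[A=2048/3121 B=3866624/2044255 C=2048/3121 G=1024/423] → run A
t=8: vr[A=3072/3121 B=3866624/2044255 C=2048/3121 G=1024/423] → run C
t=9: vr[A=3072/3121 B=3866624/2044255 G=1024/423] → run A
t=10: vr[A=4096/3121 B=3866624/2044255 G=1024/423] → run A
t=11: vr[A=5120/3121 B=3866624/2044255 G=1024/423] → run A
t=12: vr[A=6144/3121 B=3866624/2044255 G=1024/423] → run B
t=13: vr[A=6144/3121 B=7062528/2044255 G=1024/423] → run A
t=14: vr[A=7168/3121 B=7062528/2044255 G=1024/423] → run A
t=15: vr[B=7062528/2044255 G=1024/423] → run G
t=16: vr[B=7062528/2044255 G=2048/423] → run B
t=17: vr[B=10258432/2044255 G=2048/423] → run G
t=18: vr[B=10258432/2044255 G=1024/141] → run B
t=19: vr[B=13454336/2044255 G=1024/141] → run B
t=20: vr[G=1024/141] → run G
t=21: vr[G=4096/423] → run G
t=22: vr[G=5120/423] → run G
t=23: vr[G=2048/141] → run G
t=24: (idle)
t=25: (idle)
t=26: (idle)

running at tick 5 = C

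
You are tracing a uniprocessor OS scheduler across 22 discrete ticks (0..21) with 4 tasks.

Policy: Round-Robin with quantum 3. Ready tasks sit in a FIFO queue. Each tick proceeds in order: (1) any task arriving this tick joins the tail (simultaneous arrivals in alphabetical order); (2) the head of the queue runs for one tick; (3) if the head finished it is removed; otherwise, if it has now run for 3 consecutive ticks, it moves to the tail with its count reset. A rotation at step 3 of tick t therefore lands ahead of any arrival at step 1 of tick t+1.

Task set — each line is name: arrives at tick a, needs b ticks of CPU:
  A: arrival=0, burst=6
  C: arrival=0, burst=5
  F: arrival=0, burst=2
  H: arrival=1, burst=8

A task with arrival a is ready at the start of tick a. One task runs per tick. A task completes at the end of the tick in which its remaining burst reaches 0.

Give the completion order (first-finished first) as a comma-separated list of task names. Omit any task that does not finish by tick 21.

completion order = F, A, C, H

t=0: queue=[A,C,F] q_used=0 → run A
t=1: queue=[A,C,F,H] q_used=1 → run A
t=2: queue=[A,C,F,H] q_used=2 → run A
t=3: queue=[C,F,H,A] q_used=0 → run C
t=4: queue=[C,F,H,A] q_used=1 → run C
t=5: queue=[C,F,H,A] q_used=2 → run C
t=6: queue=[F,H,A,C] q_used=0 → run F
t=7: queue=[F,H,A,C] q_used=1 → run F
t=8: queue=[H,A,C] q_used=0 → run H
t=9: queue=[H,A,C] q_used=1 → run H
t=10: queue=[H,A,C] q_used=2 → run H
t=11: queue=[A,C,H] q_used=0 → run A
t=12: queue=[A,C,H] q_used=1 → run A
t=13: queue=[A,C,H] q_used=2 → run A
t=14: queue=[C,H] q_used=0 → run C
t=15: queue=[C,H] q_used=1 → run C
t=16: queue=[H] q_used=0 → run H
t=17: queue=[H] q_used=1 → run H
t=18: queue=[H] q_used=2 → run H
t=19: queue=[H] q_used=0 → run H
t=20: queue=[H] q_used=1 → run H
t=21: (idle)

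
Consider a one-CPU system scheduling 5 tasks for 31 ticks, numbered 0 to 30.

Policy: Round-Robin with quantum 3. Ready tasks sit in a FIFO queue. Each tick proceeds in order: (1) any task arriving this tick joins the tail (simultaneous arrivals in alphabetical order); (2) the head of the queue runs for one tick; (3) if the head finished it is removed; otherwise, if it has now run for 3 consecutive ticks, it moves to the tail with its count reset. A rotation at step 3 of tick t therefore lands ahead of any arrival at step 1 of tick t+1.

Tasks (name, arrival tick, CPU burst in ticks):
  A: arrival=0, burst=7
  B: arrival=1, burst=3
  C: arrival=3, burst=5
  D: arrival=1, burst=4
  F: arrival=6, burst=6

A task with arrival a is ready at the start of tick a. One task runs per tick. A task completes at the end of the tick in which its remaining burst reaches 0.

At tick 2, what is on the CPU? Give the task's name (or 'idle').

running at tick 2 = A

t=0: queue=[A] q_used=0 → run A
t=1: queue=[A,B,D] q_used=1 → run A
t=2: queue=[A,B,D] q_used=2 → run A
t=3: queue=[B,D,A,C] q_used=0 → run B
t=4: queue=[B,D,A,C] q_used=1 → run B
t=5: queue=[B,D,A,C] q_used=2 → run B
t=6: queue=[D,A,C,F] q_used=0 → run D
t=7: queue=[D,A,C,F] q_used=1 → run D
t=8: queue=[D,A,C,F] q_used=2 → run D
t=9: queue=[A,C,F,D] q_used=0 → run A
t=10: queue=[A,C,F,D] q_used=1 → run A
t=11: queue=[A,C,F,D] q_used=2 → run A
t=12: queue=[C,F,D,A] q_used=0 → run C
t=13: queue=[C,F,D,A] q_used=1 → run C
t=14: queue=[C,F,D,A] q_used=2 → run C
t=15: queue=[F,D,A,C] q_used=0 → run F
t=16: queue=[F,D,A,C] q_used=1 → run F
t=17: queue=[F,D,A,C] q_used=2 → run F
t=18: queue=[D,A,C,F] q_used=0 → run D
t=19: queue=[A,C,F] q_used=0 → run A
t=20: queue=[C,F] q_used=0 → run C
t=21: queue=[C,F] q_used=1 → run C
t=22: queue=[F] q_used=0 → run F
t=23: queue=[F] q_used=1 → run F
t=24: queue=[F] q_used=2 → run F
t=25: (idle)
t=26: (idle)
t=27: (idle)
t=28: (idle)
t=29: (idle)
t=30: (idle)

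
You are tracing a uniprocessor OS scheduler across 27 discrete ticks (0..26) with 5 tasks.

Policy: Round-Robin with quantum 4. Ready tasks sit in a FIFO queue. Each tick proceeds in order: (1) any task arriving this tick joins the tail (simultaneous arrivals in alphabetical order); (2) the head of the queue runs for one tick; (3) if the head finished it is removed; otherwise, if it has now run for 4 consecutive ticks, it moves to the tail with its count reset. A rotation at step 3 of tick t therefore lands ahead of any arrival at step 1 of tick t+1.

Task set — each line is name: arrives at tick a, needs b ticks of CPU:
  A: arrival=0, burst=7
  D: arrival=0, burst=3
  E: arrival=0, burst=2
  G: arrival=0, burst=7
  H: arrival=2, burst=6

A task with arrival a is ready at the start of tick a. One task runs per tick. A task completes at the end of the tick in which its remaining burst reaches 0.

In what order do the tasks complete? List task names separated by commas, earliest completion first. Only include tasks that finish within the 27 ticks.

completion order = D, E, A, G, H

t=0: queue=[A,D,E,G] q_used=0 → run A
t=1: queue=[A,D,E,G] q_used=1 → run A
t=2: queue=[A,D,E,G,H] q_used=2 → run A
t=3: queue=[A,D,E,G,H] q_used=3 → run A
t=4: queue=[D,E,G,H,A] q_used=0 → run D
t=5: queue=[D,E,G,H,A] q_used=1 → run D
t=6: queue=[D,E,G,H,A] q_used=2 → run D
t=7: queue=[E,G,H,A] q_used=0 → run E
t=8: queue=[E,G,H,A] q_used=1 → run E
t=9: queue=[G,H,A] q_used=0 → run G
t=10: queue=[G,H,A] q_used=1 → run G
t=11: queue=[G,H,A] q_used=2 → run G
t=12: queue=[G,H,A] q_used=3 → run G
t=13: queue=[H,A,G] q_used=0 → run H
t=14: queue=[H,A,G] q_used=1 → run H
t=15: queue=[H,A,G] q_used=2 → run H
t=16: queue=[H,A,G] q_used=3 → run H
t=17: queue=[A,G,H] q_used=0 → run A
t=18: queue=[A,G,H] q_used=1 → run A
t=19: queue=[A,G,H] q_used=2 → run A
t=20: queue=[G,H] q_used=0 → run G
t=21: queue=[G,H] q_used=1 → run G
t=22: queue=[G,H] q_used=2 → run G
t=23: queue=[H] q_used=0 → run H
t=24: queue=[H] q_used=1 → run H
t=25: (idle)
t=26: (idle)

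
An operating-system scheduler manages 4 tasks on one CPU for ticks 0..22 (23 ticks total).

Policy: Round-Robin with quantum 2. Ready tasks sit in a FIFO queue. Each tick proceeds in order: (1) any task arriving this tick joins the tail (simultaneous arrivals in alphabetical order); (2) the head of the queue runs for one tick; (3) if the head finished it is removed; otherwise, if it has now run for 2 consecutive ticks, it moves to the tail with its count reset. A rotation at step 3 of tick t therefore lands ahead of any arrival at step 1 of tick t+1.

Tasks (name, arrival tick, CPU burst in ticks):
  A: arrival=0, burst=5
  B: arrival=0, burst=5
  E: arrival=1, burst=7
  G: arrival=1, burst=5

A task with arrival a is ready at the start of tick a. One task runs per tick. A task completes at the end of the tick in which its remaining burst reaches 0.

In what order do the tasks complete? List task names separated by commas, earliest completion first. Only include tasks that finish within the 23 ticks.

t=0: queue=[A,B] q_used=0 → run A
t=1: queue=[A,B,E,G] q_used=1 → run A
t=2: queue=[B,E,G,A] q_used=0 → run B
t=3: queue=[B,E,G,A] q_used=1 → run B
t=4: queue=[E,G,A,B] q_used=0 → run E
t=5: queue=[E,G,A,B] q_used=1 → run E
t=6: queue=[G,A,B,E] q_used=0 → run G
t=7: queue=[G,A,B,E] q_used=1 → run G
t=8: queue=[A,B,E,G] q_used=0 → run A
t=9: queue=[A,B,E,G] q_used=1 → run A
t=10: queue=[B,E,G,A] q_used=0 → run B
t=11: queue=[B,E,G,A] q_used=1 → run B
t=12: queue=[E,G,A,B] q_used=0 → run E
t=13: queue=[E,G,A,B] q_used=1 → run E
t=14: queue=[G,A,B,E] q_used=0 → run G
t=15: queue=[G,A,B,E] q_used=1 → run G
t=16: queue=[A,B,E,G] q_used=0 → run A
t=17: queue=[B,E,G] q_used=0 → run B
t=18: queue=[E,G] q_used=0 → run E
t=19: queue=[E,G] q_used=1 → run E
t=20: queue=[G,E] q_used=0 → run G
t=21: queue=[E] q_used=0 → run E
t=22: (idle)

completion order = A, B, G, E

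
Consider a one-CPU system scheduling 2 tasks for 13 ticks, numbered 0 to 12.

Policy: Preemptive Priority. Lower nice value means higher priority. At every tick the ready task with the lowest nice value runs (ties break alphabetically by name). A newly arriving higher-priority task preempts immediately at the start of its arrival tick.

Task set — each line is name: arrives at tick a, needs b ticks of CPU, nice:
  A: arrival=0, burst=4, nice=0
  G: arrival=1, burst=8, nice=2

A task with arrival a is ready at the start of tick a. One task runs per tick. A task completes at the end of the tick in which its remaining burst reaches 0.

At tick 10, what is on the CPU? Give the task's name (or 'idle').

running at tick 10 = G

t=0: ready={A} → run A
t=1: ready={A,G} → run A
t=2: ready={A,G} → run A
t=3: ready={A,G} → run A
t=4: ready={G} → run G
t=5: ready={G} → run G
t=6: ready={G} → run G
t=7: ready={G} → run G
t=8: ready={G} → run G
t=9: ready={G} → run G
t=10: ready={G} → run G
t=11: ready={G} → run G
t=12: (idle)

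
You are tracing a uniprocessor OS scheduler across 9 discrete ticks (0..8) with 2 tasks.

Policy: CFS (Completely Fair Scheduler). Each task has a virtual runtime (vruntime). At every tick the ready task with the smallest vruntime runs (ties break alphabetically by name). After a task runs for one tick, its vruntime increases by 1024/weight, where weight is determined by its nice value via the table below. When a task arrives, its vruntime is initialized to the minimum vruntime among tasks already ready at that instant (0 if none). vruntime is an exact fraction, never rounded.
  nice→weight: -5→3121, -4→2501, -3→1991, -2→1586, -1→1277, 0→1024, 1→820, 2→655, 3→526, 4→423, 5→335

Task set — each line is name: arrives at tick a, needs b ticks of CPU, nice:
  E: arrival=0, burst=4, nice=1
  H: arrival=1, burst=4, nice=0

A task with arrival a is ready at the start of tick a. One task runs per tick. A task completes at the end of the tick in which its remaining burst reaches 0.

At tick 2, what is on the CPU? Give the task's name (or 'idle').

t=0: vr[E=0] → run E
t=1: vr[E=256/205 H=256/205] → run E
t=2: vr[E=512/205 H=256/205] → run H
t=3: vr[E=512/205 H=461/205] → run H
t=4: vr[E=512/205 H=666/205] → run E
t=5: vr[E=768/205 H=666/205] → run H
t=6: vr[E=768/205 H=871/205] → run E
t=7: vr[H=871/205] → run H
t=8: (idle)

running at tick 2 = H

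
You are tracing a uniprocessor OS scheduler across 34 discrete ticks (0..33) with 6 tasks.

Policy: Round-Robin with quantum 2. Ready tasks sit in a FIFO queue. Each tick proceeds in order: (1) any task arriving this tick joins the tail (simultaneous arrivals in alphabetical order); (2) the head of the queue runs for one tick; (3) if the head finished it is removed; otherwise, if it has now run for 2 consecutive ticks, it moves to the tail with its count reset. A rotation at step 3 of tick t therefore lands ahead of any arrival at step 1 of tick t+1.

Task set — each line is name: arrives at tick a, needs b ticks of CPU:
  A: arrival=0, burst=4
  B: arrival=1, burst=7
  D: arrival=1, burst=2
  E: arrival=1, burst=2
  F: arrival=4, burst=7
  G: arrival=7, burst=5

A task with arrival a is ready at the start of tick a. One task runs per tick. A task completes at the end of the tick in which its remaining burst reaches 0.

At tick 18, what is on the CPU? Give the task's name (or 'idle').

running at tick 18 = F

t=0: queue=[A] q_used=0 → run A
t=1: queue=[A,B,D,E] q_used=1 → run A
t=2: queue=[B,D,E,A] q_used=0 → run B
t=3: queue=[B,D,E,A] q_used=1 → run B
t=4: queue=[D,E,A,B,F] q_used=0 → run D
t=5: queue=[D,E,A,B,F] q_used=1 → run D
t=6: queue=[E,A,B,F] q_used=0 → run E
t=7: queue=[E,A,B,F,G] q_used=1 → run E
t=8: queue=[A,B,F,G] q_used=0 → run A
t=9: queue=[A,B,F,G] q_used=1 → run A
t=10: queue=[B,F,G] q_used=0 → run B
t=11: queue=[B,F,G] q_used=1 → run B
t=12: queue=[F,G,B] q_used=0 → run F
t=13: queue=[F,G,B] q_used=1 → run F
t=14: queue=[G,B,F] q_used=0 → run G
t=15: queue=[G,B,F] q_used=1 → run G
t=16: queue=[B,F,G] q_used=0 → run B
t=17: queue=[B,F,G] q_used=1 → run B
t=18: queue=[F,G,B] q_used=0 → run F
t=19: queue=[F,G,B] q_used=1 → run F
t=20: queue=[G,B,F] q_used=0 → run G
t=21: queue=[G,B,F] q_used=1 → run G
t=22: queue=[B,F,G] q_used=0 → run B
t=23: queue=[F,G] q_used=0 → run F
t=24: queue=[F,G] q_used=1 → run F
t=25: queue=[G,F] q_used=0 → run G
t=26: queue=[F] q_used=0 → run F
t=27: (idle)
t=28: (idle)
t=29: (idle)
t=30: (idle)
t=31: (idle)
t=32: (idle)
t=33: (idle)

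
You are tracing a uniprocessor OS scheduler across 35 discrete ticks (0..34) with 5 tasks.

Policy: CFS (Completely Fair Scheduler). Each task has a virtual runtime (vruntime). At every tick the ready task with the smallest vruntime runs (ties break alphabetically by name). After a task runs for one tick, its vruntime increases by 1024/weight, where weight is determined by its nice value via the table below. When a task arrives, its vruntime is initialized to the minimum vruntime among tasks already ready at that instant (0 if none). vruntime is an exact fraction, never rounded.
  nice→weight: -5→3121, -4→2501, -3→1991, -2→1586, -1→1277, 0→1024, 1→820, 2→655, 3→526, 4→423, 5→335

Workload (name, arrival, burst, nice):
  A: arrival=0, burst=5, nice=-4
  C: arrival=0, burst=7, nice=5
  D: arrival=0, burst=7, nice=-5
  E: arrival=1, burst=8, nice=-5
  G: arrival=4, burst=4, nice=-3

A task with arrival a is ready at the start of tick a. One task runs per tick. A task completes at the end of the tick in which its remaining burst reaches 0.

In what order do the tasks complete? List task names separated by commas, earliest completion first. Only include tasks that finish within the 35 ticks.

completion order = A, G, D, E, C

t=0: vr[A=0 C=0 D=0] → run A
t=1: vr[A=1024/2501 C=0 D=0 E=0] → run C
t=2: vr[A=1024/2501 C=1024/335 D=0 E=0] → run D
t=3: vr[A=1024/2501 C=1024/335 D=1024/3121 E=0] → run E
t=4: vr[A=1024/2501 C=1024/335 D=1024/3121 E=1024/3121 G=1024/3121] → run D
t=5: vr[A=1024/2501 C=1024/335 D=2048/3121 E=1024/3121 G=1024/3121] → run E
t=6: vr[A=1024/2501 C=1024/335 D=2048/3121 E=2048/3121 G=1024/3121] → run G
t=7: vr[A=1024/2501 C=1024/335 D=2048/3121 E=2048/3121 G=5234688/6213911] → run A
t=8: vr[A=2048/2501 C=1024/335 D=2048/3121 E=2048/3121 G=5234688/6213911] → run D
t=9: vr[A=2048/2501 C=1024/335 D=3072/3121 E=2048/3121 G=5234688/6213911] → run E
t=10: vr[A=2048/2501 C=1024/335 D=3072/3121 E=3072/3121 G=5234688/6213911] → run A
t=11: vr[A=3072/2501 C=1024/335 D=3072/3121 E=3072/3121 G=5234688/6213911] → run G
t=12: vr[A=3072/2501 C=1024/335 D=3072/3121 E=3072/3121 G=8430592/6213911] → run D
t=13: vr[A=3072/2501 C=1024/335 D=4096/3121 E=3072/3121 G=8430592/6213911] → run E
t=14: vr[A=3072/2501 C=1024/335 D=4096/3121 E=4096/3121 G=8430592/6213911] → run A
t=15: vr[A=4096/2501 C=1024/335 D=4096/3121 E=4096/3121 G=8430592/6213911] → run D
t=16: vr[A=4096/2501 C=1024/335 D=5120/3121 E=4096/3121 G=8430592/6213911] → run E
t=17: vr[A=4096/2501 C=1024/335 D=5120/3121 E=5120/3121 G=8430592/6213911] → run G
t=18: vr[A=4096/2501 C=1024/335 D=5120/3121 E=5120/3121 G=11626496/6213911] → run A
t=19: vr[C=1024/335 D=5120/3121 E=5120/3121 G=11626496/6213911] → run D
t=20: vr[C=1024/335 D=6144/3121 E=5120/3121 G=11626496/6213911] → run E
t=21: vr[C=1024/335 D=6144/3121 E=6144/3121 G=11626496/6213911] → run G
t=22: vr[C=1024/335 D=6144/3121 E=6144/3121] → run D
t=23: vr[C=1024/335 E=6144/3121] → run E
t=24: vr[C=1024/335 E=7168/3121] → run E
t=25: vr[C=1024/335] → run C
t=26: vr[C=2048/335] → run C
t=27: vr[C=3072/335] → run C
t=28: vr[C=4096/335] → run C
t=29: vr[C=1024/67] → run C
t=30: vr[C=6144/335] → run C
t=31: (idle)
t=32: (idle)
t=33: (idle)
t=34: (idle)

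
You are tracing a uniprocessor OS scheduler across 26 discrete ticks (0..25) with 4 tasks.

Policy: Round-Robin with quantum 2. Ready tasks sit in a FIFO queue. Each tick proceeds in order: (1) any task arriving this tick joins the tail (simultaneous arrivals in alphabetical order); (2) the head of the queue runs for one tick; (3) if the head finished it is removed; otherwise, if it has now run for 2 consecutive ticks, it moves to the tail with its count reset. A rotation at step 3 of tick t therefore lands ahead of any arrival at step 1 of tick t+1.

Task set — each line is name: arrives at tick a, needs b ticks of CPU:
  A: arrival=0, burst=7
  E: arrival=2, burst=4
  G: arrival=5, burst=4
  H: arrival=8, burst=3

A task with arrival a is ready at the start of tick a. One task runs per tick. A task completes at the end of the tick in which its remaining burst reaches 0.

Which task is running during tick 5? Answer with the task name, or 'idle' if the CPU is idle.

t=0: queue=[A] q_used=0 → run A
t=1: queue=[A] q_used=1 → run A
t=2: queue=[A,E] q_used=0 → run A
t=3: queue=[A,E] q_used=1 → run A
t=4: queue=[E,A] q_used=0 → run E
t=5: queue=[E,A,G] q_used=1 → run E
t=6: queue=[A,G,E] q_used=0 → run A
t=7: queue=[A,G,E] q_used=1 → run A
t=8: queue=[G,E,A,H] q_used=0 → run G
t=9: queue=[G,E,A,H] q_used=1 → run G
t=10: queue=[E,A,H,G] q_used=0 → run E
t=11: queue=[E,A,H,G] q_used=1 → run E
t=12: queue=[A,H,G] q_used=0 → run A
t=13: queue=[H,G] q_used=0 → run H
t=14: queue=[H,G] q_used=1 → run H
t=15: queue=[G,H] q_used=0 → run G
t=16: queue=[G,H] q_used=1 → run G
t=17: queue=[H] q_used=0 → run H
t=18: (idle)
t=19: (idle)
t=20: (idle)
t=21: (idle)
t=22: (idle)
t=23: (idle)
t=24: (idle)
t=25: (idle)

running at tick 5 = E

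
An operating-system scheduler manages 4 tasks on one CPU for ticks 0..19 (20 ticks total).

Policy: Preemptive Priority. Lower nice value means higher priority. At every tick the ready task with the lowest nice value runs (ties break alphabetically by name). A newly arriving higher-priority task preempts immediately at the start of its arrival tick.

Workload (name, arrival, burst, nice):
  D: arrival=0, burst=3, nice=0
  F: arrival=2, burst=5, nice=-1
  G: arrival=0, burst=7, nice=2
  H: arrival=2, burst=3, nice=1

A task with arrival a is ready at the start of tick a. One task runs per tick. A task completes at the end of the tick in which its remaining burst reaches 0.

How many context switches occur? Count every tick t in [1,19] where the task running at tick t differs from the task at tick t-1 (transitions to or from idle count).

context switches = 5

t=0: ready={D,G} → run D
t=1: ready={D,G} → run D
t=2: ready={D,F,G,H} → run F
t=3: ready={D,F,G,H} → run F
t=4: ready={D,F,G,H} → run F
t=5: ready={D,F,G,H} → run F
t=6: ready={D,F,G,H} → run F
t=7: ready={D,G,H} → run D
t=8: ready={G,H} → run H
t=9: ready={G,H} → run H
t=10: ready={G,H} → run H
t=11: ready={G} → run G
t=12: ready={G} → run G
t=13: ready={G} → run G
t=14: ready={G} → run G
t=15: ready={G} → run G
t=16: ready={G} → run G
t=17: ready={G} → run G
t=18: (idle)
t=19: (idle)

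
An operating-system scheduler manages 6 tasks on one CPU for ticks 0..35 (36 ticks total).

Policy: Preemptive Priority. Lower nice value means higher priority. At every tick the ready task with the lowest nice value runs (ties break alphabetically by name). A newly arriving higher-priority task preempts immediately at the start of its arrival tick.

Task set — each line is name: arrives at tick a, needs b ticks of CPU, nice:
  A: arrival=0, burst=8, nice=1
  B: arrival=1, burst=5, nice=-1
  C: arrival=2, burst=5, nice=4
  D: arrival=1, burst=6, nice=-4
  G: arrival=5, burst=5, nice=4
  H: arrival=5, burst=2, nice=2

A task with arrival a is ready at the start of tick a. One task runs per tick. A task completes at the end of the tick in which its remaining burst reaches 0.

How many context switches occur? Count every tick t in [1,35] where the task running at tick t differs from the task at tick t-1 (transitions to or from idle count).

context switches = 7

t=0: ready={A} → run A
t=1: ready={A,B,D} → run D
t=2: ready={A,B,C,D} → run D
t=3: ready={A,B,C,D} → run D
t=4: ready={A,B,C,D} → run D
t=5: ready={A,B,C,D,G,H} → run D
t=6: ready={A,B,C,D,G,H} → run D
t=7: ready={A,B,C,G,H} → run B
t=8: ready={A,B,C,G,H} → run B
t=9: ready={A,B,C,G,H} → run B
t=10: ready={A,B,C,G,H} → run B
t=11: ready={A,B,C,G,H} → run B
t=12: ready={A,C,G,H} → run A
t=13: ready={A,C,G,H} → run A
t=14: ready={A,C,G,H} → run A
t=15: ready={A,C,G,H} → run A
t=16: ready={A,C,G,H} → run A
t=17: ready={A,C,G,H} → run A
t=18: ready={A,C,G,H} → run A
t=19: ready={C,G,H} → run H
t=20: ready={C,G,H} → run H
t=21: ready={C,G} → run C
t=22: ready={C,G} → run C
t=23: ready={C,G} → run C
t=24: ready={C,G} → run C
t=25: ready={C,G} → run C
t=26: ready={G} → run G
t=27: ready={G} → run G
t=28: ready={G} → run G
t=29: ready={G} → run G
t=30: ready={G} → run G
t=31: (idle)
t=32: (idle)
t=33: (idle)
t=34: (idle)
t=35: (idle)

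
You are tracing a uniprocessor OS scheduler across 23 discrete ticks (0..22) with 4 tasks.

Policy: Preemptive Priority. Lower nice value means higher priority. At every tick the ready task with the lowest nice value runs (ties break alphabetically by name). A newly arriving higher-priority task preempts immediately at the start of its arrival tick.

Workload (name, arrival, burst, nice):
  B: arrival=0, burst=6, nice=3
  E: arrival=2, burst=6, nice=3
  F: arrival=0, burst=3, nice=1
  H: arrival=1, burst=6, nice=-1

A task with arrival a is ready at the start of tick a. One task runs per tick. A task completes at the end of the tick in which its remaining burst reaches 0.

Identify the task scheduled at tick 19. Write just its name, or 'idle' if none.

running at tick 19 = E

t=0: ready={B,F} → run F
t=1: ready={B,F,H} → run H
t=2: ready={B,E,F,H} → run H
t=3: ready={B,E,F,H} → run H
t=4: ready={B,E,F,H} → run H
t=5: ready={B,E,F,H} → run H
t=6: ready={B,E,F,H} → run H
t=7: ready={B,E,F} → run F
t=8: ready={B,E,F} → run F
t=9: ready={B,E} → run B
t=10: ready={B,E} → run B
t=11: ready={B,E} → run B
t=12: ready={B,E} → run B
t=13: ready={B,E} → run B
t=14: ready={B,E} → run B
t=15: ready={E} → run E
t=16: ready={E} → run E
t=17: ready={E} → run E
t=18: ready={E} → run E
t=19: ready={E} → run E
t=20: ready={E} → run E
t=21: (idle)
t=22: (idle)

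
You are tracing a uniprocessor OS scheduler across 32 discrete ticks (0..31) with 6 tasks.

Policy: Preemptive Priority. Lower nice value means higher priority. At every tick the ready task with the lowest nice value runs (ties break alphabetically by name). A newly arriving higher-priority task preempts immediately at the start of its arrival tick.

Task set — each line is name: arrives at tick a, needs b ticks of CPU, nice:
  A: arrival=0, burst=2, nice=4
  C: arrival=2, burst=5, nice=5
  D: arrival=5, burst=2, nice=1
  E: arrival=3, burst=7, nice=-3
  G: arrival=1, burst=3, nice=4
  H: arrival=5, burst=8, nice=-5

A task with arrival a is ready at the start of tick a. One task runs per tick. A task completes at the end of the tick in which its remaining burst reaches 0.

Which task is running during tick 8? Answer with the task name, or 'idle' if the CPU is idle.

running at tick 8 = H

t=0: ready={A} → run A
t=1: ready={A,G} → run A
t=2: ready={C,G} → run G
t=3: ready={C,E,G} → run E
t=4: ready={C,E,G} → run E
t=5: ready={C,D,E,G,H} → run H
t=6: ready={C,D,E,G,H} → run H
t=7: ready={C,D,E,G,H} → run H
t=8: ready={C,D,E,G,H} → run H
t=9: ready={C,D,E,G,H} → run H
t=10: ready={C,D,E,G,H} → run H
t=11: ready={C,D,E,G,H} → run H
t=12: ready={C,D,E,G,H} → run H
t=13: ready={C,D,E,G} → run E
t=14: ready={C,D,E,G} → run E
t=15: ready={C,D,E,G} → run E
t=16: ready={C,D,E,G} → run E
t=17: ready={C,D,E,G} → run E
t=18: ready={C,D,G} → run D
t=19: ready={C,D,G} → run D
t=20: ready={C,G} → run G
t=21: ready={C,G} → run G
t=22: ready={C} → run C
t=23: ready={C} → run C
t=24: ready={C} → run C
t=25: ready={C} → run C
t=26: ready={C} → run C
t=27: (idle)
t=28: (idle)
t=29: (idle)
t=30: (idle)
t=31: (idle)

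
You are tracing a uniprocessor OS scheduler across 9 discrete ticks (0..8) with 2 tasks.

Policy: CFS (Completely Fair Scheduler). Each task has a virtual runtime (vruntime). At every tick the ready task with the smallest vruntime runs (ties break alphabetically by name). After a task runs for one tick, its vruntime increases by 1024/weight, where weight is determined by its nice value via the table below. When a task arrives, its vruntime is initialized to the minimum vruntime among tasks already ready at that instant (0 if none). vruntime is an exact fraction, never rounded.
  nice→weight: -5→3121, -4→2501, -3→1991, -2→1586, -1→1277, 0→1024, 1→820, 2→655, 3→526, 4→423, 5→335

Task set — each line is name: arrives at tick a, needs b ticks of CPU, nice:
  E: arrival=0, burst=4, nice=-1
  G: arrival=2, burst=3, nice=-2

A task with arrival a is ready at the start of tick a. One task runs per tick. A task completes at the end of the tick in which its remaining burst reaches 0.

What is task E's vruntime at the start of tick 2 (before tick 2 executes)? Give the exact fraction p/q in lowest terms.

vruntime(E, start of tick 2) = 2048/1277

t=0: vr[E=0] → run E
t=1: vr[E=1024/1277] → run E
t=2: vr[E=2048/1277 G=2048/1277] → run E
t=3: vr[E=3072/1277 G=2048/1277] → run G
t=4: vr[E=3072/1277 G=2277888/1012661] → run G
t=5: vr[E=3072/1277 G=2931712/1012661] → run E
t=6: vr[G=2931712/1012661] → run G
t=7: (idle)
t=8: (idle)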